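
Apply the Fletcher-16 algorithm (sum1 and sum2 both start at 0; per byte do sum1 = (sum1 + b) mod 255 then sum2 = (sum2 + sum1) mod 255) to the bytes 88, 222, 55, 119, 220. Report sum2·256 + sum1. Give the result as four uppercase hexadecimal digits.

Running sums (mod 255):
  after byte 0 (88): sum1=88, sum2=88
  after byte 1 (222): sum1=55, sum2=143
  after byte 2 (55): sum1=110, sum2=253
  after byte 3 (119): sum1=229, sum2=227
  after byte 4 (220): sum1=194, sum2=166
Checksum = sum2·256 + sum1 = 166·256 + 194 = 42690 = 0xA6C2.

A6C2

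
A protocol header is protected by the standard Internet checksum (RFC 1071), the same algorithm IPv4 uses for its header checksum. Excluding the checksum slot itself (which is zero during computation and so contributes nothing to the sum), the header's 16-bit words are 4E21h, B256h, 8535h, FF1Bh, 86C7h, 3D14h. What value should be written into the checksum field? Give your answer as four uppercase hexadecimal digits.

One's-complement addition (fold any carry out of bit 15 back into bit 0):
  0x4E21 + 0xB256 = 0x10077 → wrap carry → 0x0078
  0x0078 + 0x8535 = 0x085AD
  0x85AD + 0xFF1B = 0x184C8 → wrap carry → 0x84C9
  0x84C9 + 0x86C7 = 0x10B90 → wrap carry → 0x0B91
  0x0B91 + 0x3D14 = 0x048A5
One's-complement sum = 0x48A5.
Checksum = ~0x48A5 & 0xFFFF = 0xB75A.

B75A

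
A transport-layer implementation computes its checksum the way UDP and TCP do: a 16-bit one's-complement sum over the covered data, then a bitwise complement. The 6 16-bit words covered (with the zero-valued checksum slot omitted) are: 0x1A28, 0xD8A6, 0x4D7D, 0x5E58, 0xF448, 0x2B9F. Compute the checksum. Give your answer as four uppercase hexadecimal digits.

4173

One's-complement addition (fold any carry out of bit 15 back into bit 0):
  0x1A28 + 0xD8A6 = 0x0F2CE
  0xF2CE + 0x4D7D = 0x1404B → wrap carry → 0x404C
  0x404C + 0x5E58 = 0x09EA4
  0x9EA4 + 0xF448 = 0x192EC → wrap carry → 0x92ED
  0x92ED + 0x2B9F = 0x0BE8C
One's-complement sum = 0xBE8C.
Checksum = ~0xBE8C & 0xFFFF = 0x4173.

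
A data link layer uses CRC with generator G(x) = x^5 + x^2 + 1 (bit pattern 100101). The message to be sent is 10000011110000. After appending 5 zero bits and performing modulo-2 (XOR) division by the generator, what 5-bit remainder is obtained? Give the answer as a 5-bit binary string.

00001

Append 5 zeros: 1000001111000000000. Divide by 100101 (XOR where the leading bit is 1):
  pos 0: 100000 XOR 100101 = 000101
  pos 3: 101111 XOR 100101 = 001010
  pos 5: 101010 XOR 100101 = 001111
  pos 7: 111100 XOR 100101 = 011001
  pos 8: 110010 XOR 100101 = 010111
  pos 9: 101110 XOR 100101 = 001011
  pos 11: 101100 XOR 100101 = 001001
  pos 13: 100100 XOR 100101 = 000001
Remainder (last 5 bits) = 00001. This is the CRC / FCS.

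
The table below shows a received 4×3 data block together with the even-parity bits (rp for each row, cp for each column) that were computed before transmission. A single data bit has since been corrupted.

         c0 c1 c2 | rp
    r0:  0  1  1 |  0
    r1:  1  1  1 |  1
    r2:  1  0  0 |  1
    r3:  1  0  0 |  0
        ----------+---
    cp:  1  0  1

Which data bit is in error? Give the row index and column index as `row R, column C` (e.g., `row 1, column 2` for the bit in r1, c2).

Recompute each row's even parity and compare to rp:
  r0: data parity 0, sent rp 0 → ok
  r1: data parity 1, sent rp 1 → ok
  r2: data parity 1, sent rp 1 → ok
  r3: data parity 1, sent rp 0 → mismatch
Recompute each column's even parity and compare to cp:
  c0: data parity 1, sent cp 1 → ok
  c1: data parity 0, sent cp 0 → ok
  c2: data parity 0, sent cp 1 → mismatch
Exactly one row (r3) and one column (c2) fail → the flipped bit is at their intersection.

row 3, column 2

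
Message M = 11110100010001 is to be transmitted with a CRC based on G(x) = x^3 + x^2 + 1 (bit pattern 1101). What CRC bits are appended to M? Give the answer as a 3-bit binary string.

010

Append 3 zeros: 11110100010001000. Divide by 1101 (XOR where the leading bit is 1):
  pos 0: 1111 XOR 1101 = 0010
  pos 2: 1001 XOR 1101 = 0100
  pos 3: 1000 XOR 1101 = 0101
  pos 4: 1010 XOR 1101 = 0111
  pos 5: 1110 XOR 1101 = 0011
  pos 7: 1110 XOR 1101 = 0011
  pos 9: 1100 XOR 1101 = 0001
  pos 12: 1100 XOR 1101 = 0001
Remainder (last 3 bits) = 010. This is the CRC / FCS.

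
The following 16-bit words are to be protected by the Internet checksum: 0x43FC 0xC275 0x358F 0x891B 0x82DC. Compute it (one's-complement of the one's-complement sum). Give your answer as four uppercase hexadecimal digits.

B806

One's-complement addition (fold any carry out of bit 15 back into bit 0):
  0x43FC + 0xC275 = 0x10671 → wrap carry → 0x0672
  0x0672 + 0x358F = 0x03C01
  0x3C01 + 0x891B = 0x0C51C
  0xC51C + 0x82DC = 0x147F8 → wrap carry → 0x47F9
One's-complement sum = 0x47F9.
Checksum = ~0x47F9 & 0xFFFF = 0xB806.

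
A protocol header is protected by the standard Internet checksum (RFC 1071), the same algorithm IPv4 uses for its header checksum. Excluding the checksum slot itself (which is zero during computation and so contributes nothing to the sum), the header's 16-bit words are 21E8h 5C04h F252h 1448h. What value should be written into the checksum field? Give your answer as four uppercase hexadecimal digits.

7B78

One's-complement addition (fold any carry out of bit 15 back into bit 0):
  0x21E8 + 0x5C04 = 0x07DEC
  0x7DEC + 0xF252 = 0x1703E → wrap carry → 0x703F
  0x703F + 0x1448 = 0x08487
One's-complement sum = 0x8487.
Checksum = ~0x8487 & 0xFFFF = 0x7B78.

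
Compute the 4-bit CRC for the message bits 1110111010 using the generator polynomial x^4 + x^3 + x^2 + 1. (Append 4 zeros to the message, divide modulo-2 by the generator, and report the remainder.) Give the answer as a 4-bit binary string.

Append 4 zeros: 11101110100000. Divide by 11101 (XOR where the leading bit is 1):
  pos 0: 11101 XOR 11101 = 00000
  pos 5: 11010 XOR 11101 = 00111
  pos 7: 11100 XOR 11101 = 00001
Remainder (last 4 bits) = 0100. This is the CRC / FCS.

0100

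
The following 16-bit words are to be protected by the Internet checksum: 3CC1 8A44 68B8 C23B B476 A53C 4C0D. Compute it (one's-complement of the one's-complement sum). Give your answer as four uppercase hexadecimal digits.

One's-complement addition (fold any carry out of bit 15 back into bit 0):
  0x3CC1 + 0x8A44 = 0x0C705
  0xC705 + 0x68B8 = 0x12FBD → wrap carry → 0x2FBE
  0x2FBE + 0xC23B = 0x0F1F9
  0xF1F9 + 0xB476 = 0x1A66F → wrap carry → 0xA670
  0xA670 + 0xA53C = 0x14BAC → wrap carry → 0x4BAD
  0x4BAD + 0x4C0D = 0x097BA
One's-complement sum = 0x97BA.
Checksum = ~0x97BA & 0xFFFF = 0x6845.

6845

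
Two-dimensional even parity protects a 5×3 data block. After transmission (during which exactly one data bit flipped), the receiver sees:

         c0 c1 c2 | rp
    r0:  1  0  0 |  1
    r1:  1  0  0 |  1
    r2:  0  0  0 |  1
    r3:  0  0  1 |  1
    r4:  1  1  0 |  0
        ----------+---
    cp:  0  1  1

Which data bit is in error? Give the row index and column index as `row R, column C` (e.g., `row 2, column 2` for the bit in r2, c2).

Recompute each row's even parity and compare to rp:
  r0: data parity 1, sent rp 1 → ok
  r1: data parity 1, sent rp 1 → ok
  r2: data parity 0, sent rp 1 → mismatch
  r3: data parity 1, sent rp 1 → ok
  r4: data parity 0, sent rp 0 → ok
Recompute each column's even parity and compare to cp:
  c0: data parity 1, sent cp 0 → mismatch
  c1: data parity 1, sent cp 1 → ok
  c2: data parity 1, sent cp 1 → ok
Exactly one row (r2) and one column (c0) fail → the flipped bit is at their intersection.

row 2, column 0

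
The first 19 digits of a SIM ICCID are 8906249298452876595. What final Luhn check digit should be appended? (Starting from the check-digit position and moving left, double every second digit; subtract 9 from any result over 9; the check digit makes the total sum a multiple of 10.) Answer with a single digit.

Partial digits right→left: 5 9 5 6 7 8 2 5 4 8 9 2 9 4 2 6 0 9 8
Double every second digit counting from the check-digit position (so the 1st, 3rd, 5th, ... of the partial from the right).
  doubled (with −9 where >9): 1 1 5 4 8 9 9 4 0 7 → sum 48
  kept as-is: 9 6 8 5 8 2 4 6 9 → sum 57
Total = 48 + 57 = 105.
Check digit = (10 − (105 mod 10)) mod 10 = 5.

5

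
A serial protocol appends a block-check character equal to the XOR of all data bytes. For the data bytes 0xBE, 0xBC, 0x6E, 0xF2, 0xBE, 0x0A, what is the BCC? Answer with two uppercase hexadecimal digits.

2A

XOR the bytes together:
  start with 0xBE
  0xBE ⊕ 0xBC = 0x02
  0x02 ⊕ 0x6E = 0x6C
  0x6C ⊕ 0xF2 = 0x9E
  0x9E ⊕ 0xBE = 0x20
  0x20 ⊕ 0x0A = 0x2A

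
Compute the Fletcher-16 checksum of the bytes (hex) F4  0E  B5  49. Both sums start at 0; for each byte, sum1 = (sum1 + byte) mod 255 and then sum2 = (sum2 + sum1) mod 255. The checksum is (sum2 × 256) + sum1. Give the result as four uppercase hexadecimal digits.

Running sums (mod 255):
  after byte 0 (F4): sum1=244, sum2=244
  after byte 1 (0E): sum1=3, sum2=247
  after byte 2 (B5): sum1=184, sum2=176
  after byte 3 (49): sum1=2, sum2=178
Checksum = sum2·256 + sum1 = 178·256 + 2 = 45570 = 0xB202.

B202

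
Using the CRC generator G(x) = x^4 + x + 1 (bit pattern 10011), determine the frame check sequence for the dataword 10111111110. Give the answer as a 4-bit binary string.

0001

Append 4 zeros: 101111111100000. Divide by 10011 (XOR where the leading bit is 1):
  pos 0: 10111 XOR 10011 = 00100
  pos 2: 10011 XOR 10011 = 00000
  pos 7: 11100 XOR 10011 = 01111
  pos 8: 11110 XOR 10011 = 01101
  pos 9: 11010 XOR 10011 = 01001
  pos 10: 10010 XOR 10011 = 00001
Remainder (last 4 bits) = 0001. This is the CRC / FCS.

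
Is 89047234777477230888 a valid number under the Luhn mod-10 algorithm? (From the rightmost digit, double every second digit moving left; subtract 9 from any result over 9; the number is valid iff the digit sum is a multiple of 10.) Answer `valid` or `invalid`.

valid

From the right, keep odd positions and double even positions (subtract 9 from any doubled value over 9):
  doubled (positions 2,4,...): 7 0 4 5 5 5 6 5 0 7 → sum 44
  kept (positions 1,3,...): 8 8 3 7 4 7 4 2 4 9 → sum 56
Total = 100.
100 mod 10 = 0, so the number is valid.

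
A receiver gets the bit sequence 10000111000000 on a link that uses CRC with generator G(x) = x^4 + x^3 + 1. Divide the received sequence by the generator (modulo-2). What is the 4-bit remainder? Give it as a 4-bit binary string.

0000

Modulo-2 division of 10000111000000 by 11001:
  pos 0: 10000 XOR 11001 = 01001
  pos 1: 10011 XOR 11001 = 01010
  pos 2: 10101 XOR 11001 = 01100
  pos 3: 11001 XOR 11001 = 00000
Remainder = 0000 (zero — the frame passes the CRC check).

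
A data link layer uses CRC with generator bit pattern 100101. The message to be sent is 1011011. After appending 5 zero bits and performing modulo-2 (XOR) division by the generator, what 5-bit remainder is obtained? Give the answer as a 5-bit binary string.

Append 5 zeros: 101101100000. Divide by 100101 (XOR where the leading bit is 1):
  pos 0: 101101 XOR 100101 = 001000
  pos 2: 100010 XOR 100101 = 000111
  pos 5: 111000 XOR 100101 = 011101
  pos 6: 111010 XOR 100101 = 011111
Remainder (last 5 bits) = 11111. This is the CRC / FCS.

11111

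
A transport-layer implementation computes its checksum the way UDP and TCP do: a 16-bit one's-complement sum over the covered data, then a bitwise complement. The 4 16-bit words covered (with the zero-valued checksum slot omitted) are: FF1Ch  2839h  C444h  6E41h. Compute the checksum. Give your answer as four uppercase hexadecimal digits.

One's-complement addition (fold any carry out of bit 15 back into bit 0):
  0xFF1C + 0x2839 = 0x12755 → wrap carry → 0x2756
  0x2756 + 0xC444 = 0x0EB9A
  0xEB9A + 0x6E41 = 0x159DB → wrap carry → 0x59DC
One's-complement sum = 0x59DC.
Checksum = ~0x59DC & 0xFFFF = 0xA623.

A623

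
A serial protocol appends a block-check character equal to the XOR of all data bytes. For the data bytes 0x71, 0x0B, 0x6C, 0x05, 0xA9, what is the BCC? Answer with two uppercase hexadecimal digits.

BA

XOR the bytes together:
  start with 0x71
  0x71 ⊕ 0x0B = 0x7A
  0x7A ⊕ 0x6C = 0x16
  0x16 ⊕ 0x05 = 0x13
  0x13 ⊕ 0xA9 = 0xBA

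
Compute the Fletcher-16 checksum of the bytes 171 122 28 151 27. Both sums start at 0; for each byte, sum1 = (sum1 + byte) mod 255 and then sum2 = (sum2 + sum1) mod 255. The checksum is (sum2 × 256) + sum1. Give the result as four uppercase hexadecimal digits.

Running sums (mod 255):
  after byte 0 (171): sum1=171, sum2=171
  after byte 1 (122): sum1=38, sum2=209
  after byte 2 (28): sum1=66, sum2=20
  after byte 3 (151): sum1=217, sum2=237
  after byte 4 (27): sum1=244, sum2=226
Checksum = sum2·256 + sum1 = 226·256 + 244 = 58100 = 0xE2F4.

E2F4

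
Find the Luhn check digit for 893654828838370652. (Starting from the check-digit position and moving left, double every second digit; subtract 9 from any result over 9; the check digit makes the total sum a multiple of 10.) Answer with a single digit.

Partial digits right→left: 2 5 6 0 7 3 8 3 8 8 2 8 4 5 6 3 9 8
Double every second digit counting from the check-digit position (so the 1st, 3rd, 5th, ... of the partial from the right).
  doubled (with −9 where >9): 4 3 5 7 7 4 8 3 9 → sum 50
  kept as-is: 5 0 3 3 8 8 5 3 8 → sum 43
Total = 50 + 43 = 93.
Check digit = (10 − (93 mod 10)) mod 10 = 7.

7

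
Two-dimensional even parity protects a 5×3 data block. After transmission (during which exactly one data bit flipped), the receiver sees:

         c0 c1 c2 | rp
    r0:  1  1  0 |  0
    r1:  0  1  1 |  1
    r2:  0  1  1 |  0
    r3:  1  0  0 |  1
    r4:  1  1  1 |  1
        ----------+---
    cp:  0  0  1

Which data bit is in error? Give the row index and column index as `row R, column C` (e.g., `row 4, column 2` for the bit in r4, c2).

Recompute each row's even parity and compare to rp:
  r0: data parity 0, sent rp 0 → ok
  r1: data parity 0, sent rp 1 → mismatch
  r2: data parity 0, sent rp 0 → ok
  r3: data parity 1, sent rp 1 → ok
  r4: data parity 1, sent rp 1 → ok
Recompute each column's even parity and compare to cp:
  c0: data parity 1, sent cp 0 → mismatch
  c1: data parity 0, sent cp 0 → ok
  c2: data parity 1, sent cp 1 → ok
Exactly one row (r1) and one column (c0) fail → the flipped bit is at their intersection.

row 1, column 0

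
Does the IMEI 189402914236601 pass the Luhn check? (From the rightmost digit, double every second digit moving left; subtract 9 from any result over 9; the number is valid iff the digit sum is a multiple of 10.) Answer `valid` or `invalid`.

invalid

From the right, keep odd positions and double even positions (subtract 9 from any doubled value over 9):
  doubled (positions 2,4,...): 0 3 4 2 4 8 7 → sum 28
  kept (positions 1,3,...): 1 6 3 4 9 0 9 1 → sum 33
Total = 61.
61 mod 10 = 1, so the number is invalid.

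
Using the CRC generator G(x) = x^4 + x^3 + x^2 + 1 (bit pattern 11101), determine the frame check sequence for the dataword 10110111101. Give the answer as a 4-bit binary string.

1111

Append 4 zeros: 101101111010000. Divide by 11101 (XOR where the leading bit is 1):
  pos 0: 10110 XOR 11101 = 01011
  pos 1: 10111 XOR 11101 = 01010
  pos 2: 10101 XOR 11101 = 01000
  pos 3: 10001 XOR 11101 = 01100
  pos 4: 11001 XOR 11101 = 00100
  pos 6: 10001 XOR 11101 = 01100
  pos 7: 11000 XOR 11101 = 00101
  pos 9: 10100 XOR 11101 = 01001
  pos 10: 10010 XOR 11101 = 01111
Remainder (last 4 bits) = 1111. This is the CRC / FCS.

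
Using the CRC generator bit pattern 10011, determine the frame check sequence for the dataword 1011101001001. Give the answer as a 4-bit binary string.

Append 4 zeros: 10111010010010000. Divide by 10011 (XOR where the leading bit is 1):
  pos 0: 10111 XOR 10011 = 00100
  pos 2: 10001 XOR 10011 = 00010
  pos 5: 10001 XOR 10011 = 00010
  pos 8: 10001 XOR 10011 = 00010
  pos 11: 10000 XOR 10011 = 00011
Remainder (last 4 bits) = 0110. This is the CRC / FCS.

0110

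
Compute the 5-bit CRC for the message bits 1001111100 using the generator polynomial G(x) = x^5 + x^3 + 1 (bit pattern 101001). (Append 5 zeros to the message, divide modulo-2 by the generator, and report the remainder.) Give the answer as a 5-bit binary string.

Append 5 zeros: 100111110000000. Divide by 101001 (XOR where the leading bit is 1):
  pos 0: 100111 XOR 101001 = 001110
  pos 2: 111011 XOR 101001 = 010010
  pos 3: 100100 XOR 101001 = 001101
  pos 5: 110100 XOR 101001 = 011101
  pos 6: 111010 XOR 101001 = 010011
  pos 7: 100110 XOR 101001 = 001111
  pos 9: 111100 XOR 101001 = 010101
Remainder (last 5 bits) = 10101. This is the CRC / FCS.

10101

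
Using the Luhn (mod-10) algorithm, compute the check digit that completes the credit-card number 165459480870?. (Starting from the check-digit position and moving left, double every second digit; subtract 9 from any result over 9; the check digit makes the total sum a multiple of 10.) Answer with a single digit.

Partial digits right→left: 0 7 8 0 8 4 9 5 4 5 6 1
Double every second digit counting from the check-digit position (so the 1st, 3rd, 5th, ... of the partial from the right).
  doubled (with −9 where >9): 0 7 7 9 8 3 → sum 34
  kept as-is: 7 0 4 5 5 1 → sum 22
Total = 34 + 22 = 56.
Check digit = (10 − (56 mod 10)) mod 10 = 4.

4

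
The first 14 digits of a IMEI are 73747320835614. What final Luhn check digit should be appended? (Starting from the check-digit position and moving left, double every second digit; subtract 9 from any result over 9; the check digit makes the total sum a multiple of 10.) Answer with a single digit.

6

Partial digits right→left: 4 1 6 5 3 8 0 2 3 7 4 7 3 7
Double every second digit counting from the check-digit position (so the 1st, 3rd, 5th, ... of the partial from the right).
  doubled (with −9 where >9): 8 3 6 0 6 8 6 → sum 37
  kept as-is: 1 5 8 2 7 7 7 → sum 37
Total = 37 + 37 = 74.
Check digit = (10 − (74 mod 10)) mod 10 = 6.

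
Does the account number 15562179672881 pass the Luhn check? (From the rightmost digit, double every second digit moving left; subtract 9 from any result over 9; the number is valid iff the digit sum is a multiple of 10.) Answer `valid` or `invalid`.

invalid

From the right, keep odd positions and double even positions (subtract 9 from any doubled value over 9):
  doubled (positions 2,4,...): 7 4 3 5 4 1 2 → sum 26
  kept (positions 1,3,...): 1 8 7 9 1 6 5 → sum 37
Total = 63.
63 mod 10 = 3, so the number is invalid.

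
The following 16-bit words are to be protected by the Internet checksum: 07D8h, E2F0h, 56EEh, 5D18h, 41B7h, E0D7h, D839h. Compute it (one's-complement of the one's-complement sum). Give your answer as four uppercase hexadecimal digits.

One's-complement addition (fold any carry out of bit 15 back into bit 0):
  0x07D8 + 0xE2F0 = 0x0EAC8
  0xEAC8 + 0x56EE = 0x141B6 → wrap carry → 0x41B7
  0x41B7 + 0x5D18 = 0x09ECF
  0x9ECF + 0x41B7 = 0x0E086
  0xE086 + 0xE0D7 = 0x1C15D → wrap carry → 0xC15E
  0xC15E + 0xD839 = 0x19997 → wrap carry → 0x9998
One's-complement sum = 0x9998.
Checksum = ~0x9998 & 0xFFFF = 0x6667.

6667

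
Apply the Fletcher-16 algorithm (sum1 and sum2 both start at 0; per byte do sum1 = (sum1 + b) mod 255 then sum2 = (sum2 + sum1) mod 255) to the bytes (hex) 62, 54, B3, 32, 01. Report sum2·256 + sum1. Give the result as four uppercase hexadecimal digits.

BD9D

Running sums (mod 255):
  after byte 0 (62): sum1=98, sum2=98
  after byte 1 (54): sum1=182, sum2=25
  after byte 2 (B3): sum1=106, sum2=131
  after byte 3 (32): sum1=156, sum2=32
  after byte 4 (01): sum1=157, sum2=189
Checksum = sum2·256 + sum1 = 189·256 + 157 = 48541 = 0xBD9D.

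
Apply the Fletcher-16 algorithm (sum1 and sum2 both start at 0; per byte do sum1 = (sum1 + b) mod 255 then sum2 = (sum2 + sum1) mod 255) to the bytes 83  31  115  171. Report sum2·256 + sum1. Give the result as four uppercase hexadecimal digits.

Running sums (mod 255):
  after byte 0 (83): sum1=83, sum2=83
  after byte 1 (31): sum1=114, sum2=197
  after byte 2 (115): sum1=229, sum2=171
  after byte 3 (171): sum1=145, sum2=61
Checksum = sum2·256 + sum1 = 61·256 + 145 = 15761 = 0x3D91.

3D91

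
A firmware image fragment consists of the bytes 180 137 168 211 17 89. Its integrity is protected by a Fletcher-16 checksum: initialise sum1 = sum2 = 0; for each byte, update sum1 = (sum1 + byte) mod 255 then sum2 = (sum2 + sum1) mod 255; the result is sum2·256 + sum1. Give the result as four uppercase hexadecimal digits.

Running sums (mod 255):
  after byte 0 (180): sum1=180, sum2=180
  after byte 1 (137): sum1=62, sum2=242
  after byte 2 (168): sum1=230, sum2=217
  after byte 3 (211): sum1=186, sum2=148
  after byte 4 (17): sum1=203, sum2=96
  after byte 5 (89): sum1=37, sum2=133
Checksum = sum2·256 + sum1 = 133·256 + 37 = 34085 = 0x8525.

8525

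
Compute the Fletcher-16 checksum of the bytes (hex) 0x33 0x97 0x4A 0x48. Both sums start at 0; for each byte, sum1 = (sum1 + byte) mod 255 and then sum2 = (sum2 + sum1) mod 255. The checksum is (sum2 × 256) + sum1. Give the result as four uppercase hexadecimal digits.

705D

Running sums (mod 255):
  after byte 0 (0x33): sum1=51, sum2=51
  after byte 1 (0x97): sum1=202, sum2=253
  after byte 2 (0x4A): sum1=21, sum2=19
  after byte 3 (0x48): sum1=93, sum2=112
Checksum = sum2·256 + sum1 = 112·256 + 93 = 28765 = 0x705D.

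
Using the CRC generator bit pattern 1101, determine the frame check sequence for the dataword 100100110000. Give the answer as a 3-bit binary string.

101

Append 3 zeros: 100100110000000. Divide by 1101 (XOR where the leading bit is 1):
  pos 0: 1001 XOR 1101 = 0100
  pos 1: 1000 XOR 1101 = 0101
  pos 2: 1010 XOR 1101 = 0111
  pos 3: 1111 XOR 1101 = 0010
  pos 5: 1010 XOR 1101 = 0111
  pos 6: 1110 XOR 1101 = 0011
  pos 8: 1100 XOR 1101 = 0001
  pos 11: 1000 XOR 1101 = 0101
Remainder (last 3 bits) = 101. This is the CRC / FCS.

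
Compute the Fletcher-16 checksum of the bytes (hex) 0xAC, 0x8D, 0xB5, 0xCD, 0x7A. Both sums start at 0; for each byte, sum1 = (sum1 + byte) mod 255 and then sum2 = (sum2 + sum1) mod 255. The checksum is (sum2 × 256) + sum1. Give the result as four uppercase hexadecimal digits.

CC38

Running sums (mod 255):
  after byte 0 (0xAC): sum1=172, sum2=172
  after byte 1 (0x8D): sum1=58, sum2=230
  after byte 2 (0xB5): sum1=239, sum2=214
  after byte 3 (0xCD): sum1=189, sum2=148
  after byte 4 (0x7A): sum1=56, sum2=204
Checksum = sum2·256 + sum1 = 204·256 + 56 = 52280 = 0xCC38.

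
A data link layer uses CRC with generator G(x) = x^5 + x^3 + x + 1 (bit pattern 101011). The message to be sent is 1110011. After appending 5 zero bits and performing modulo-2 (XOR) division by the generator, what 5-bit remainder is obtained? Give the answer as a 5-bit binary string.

11111

Append 5 zeros: 111001100000. Divide by 101011 (XOR where the leading bit is 1):
  pos 0: 111001 XOR 101011 = 010010
  pos 1: 100101 XOR 101011 = 001110
  pos 3: 111000 XOR 101011 = 010011
  pos 4: 100110 XOR 101011 = 001101
  pos 6: 110100 XOR 101011 = 011111
Remainder (last 5 bits) = 11111. This is the CRC / FCS.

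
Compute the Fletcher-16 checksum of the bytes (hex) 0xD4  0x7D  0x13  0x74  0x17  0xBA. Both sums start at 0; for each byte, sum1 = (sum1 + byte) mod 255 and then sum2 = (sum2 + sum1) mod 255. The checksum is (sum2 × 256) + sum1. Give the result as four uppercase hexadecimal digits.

Running sums (mod 255):
  after byte 0 (0xD4): sum1=212, sum2=212
  after byte 1 (0x7D): sum1=82, sum2=39
  after byte 2 (0x13): sum1=101, sum2=140
  after byte 3 (0x74): sum1=217, sum2=102
  after byte 4 (0x17): sum1=240, sum2=87
  after byte 5 (0xBA): sum1=171, sum2=3
Checksum = sum2·256 + sum1 = 3·256 + 171 = 939 = 0x03AB.

03AB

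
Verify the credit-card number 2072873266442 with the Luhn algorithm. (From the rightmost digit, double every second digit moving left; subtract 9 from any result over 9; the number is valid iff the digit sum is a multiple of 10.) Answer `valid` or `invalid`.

invalid

From the right, keep odd positions and double even positions (subtract 9 from any doubled value over 9):
  doubled (positions 2,4,...): 8 3 4 5 4 0 → sum 24
  kept (positions 1,3,...): 2 4 6 3 8 7 2 → sum 32
Total = 56.
56 mod 10 = 6, so the number is invalid.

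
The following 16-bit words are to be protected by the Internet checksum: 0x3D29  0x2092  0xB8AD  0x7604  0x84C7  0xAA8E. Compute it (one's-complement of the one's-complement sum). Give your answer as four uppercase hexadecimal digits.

443C

One's-complement addition (fold any carry out of bit 15 back into bit 0):
  0x3D29 + 0x2092 = 0x05DBB
  0x5DBB + 0xB8AD = 0x11668 → wrap carry → 0x1669
  0x1669 + 0x7604 = 0x08C6D
  0x8C6D + 0x84C7 = 0x11134 → wrap carry → 0x1135
  0x1135 + 0xAA8E = 0x0BBC3
One's-complement sum = 0xBBC3.
Checksum = ~0xBBC3 & 0xFFFF = 0x443C.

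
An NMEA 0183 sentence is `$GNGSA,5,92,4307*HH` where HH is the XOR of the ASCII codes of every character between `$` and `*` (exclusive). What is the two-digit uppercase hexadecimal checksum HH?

XOR the ASCII codes of the payload characters:
  'G' = 0x47 → acc = 0x47
  'N' = 0x4E → acc = 0x09
  'G' = 0x47 → acc = 0x4E
  'S' = 0x53 → acc = 0x1D
  'A' = 0x41 → acc = 0x5C
  ',' = 0x2C → acc = 0x70
  '5' = 0x35 → acc = 0x45
  ',' = 0x2C → acc = 0x69
  '9' = 0x39 → acc = 0x50
  '2' = 0x32 → acc = 0x62
  ',' = 0x2C → acc = 0x4E
  '4' = 0x34 → acc = 0x7A
  '3' = 0x33 → acc = 0x49
  '0' = 0x30 → acc = 0x79
  '7' = 0x37 → acc = 0x4E
Checksum = 0x4E.

4E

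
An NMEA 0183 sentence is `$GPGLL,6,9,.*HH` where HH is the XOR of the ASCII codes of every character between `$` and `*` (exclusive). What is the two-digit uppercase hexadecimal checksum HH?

XOR the ASCII codes of the payload characters:
  'G' = 0x47 → acc = 0x47
  'P' = 0x50 → acc = 0x17
  'G' = 0x47 → acc = 0x50
  'L' = 0x4C → acc = 0x1C
  'L' = 0x4C → acc = 0x50
  ',' = 0x2C → acc = 0x7C
  '6' = 0x36 → acc = 0x4A
  ',' = 0x2C → acc = 0x66
  '9' = 0x39 → acc = 0x5F
  ',' = 0x2C → acc = 0x73
  '.' = 0x2E → acc = 0x5D
Checksum = 0x5D.

5D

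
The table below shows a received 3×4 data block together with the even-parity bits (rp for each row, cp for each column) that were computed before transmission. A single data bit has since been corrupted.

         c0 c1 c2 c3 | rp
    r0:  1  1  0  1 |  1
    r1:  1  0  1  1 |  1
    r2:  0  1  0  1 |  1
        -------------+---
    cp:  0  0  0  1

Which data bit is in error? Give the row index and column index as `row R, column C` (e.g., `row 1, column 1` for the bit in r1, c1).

row 2, column 2

Recompute each row's even parity and compare to rp:
  r0: data parity 1, sent rp 1 → ok
  r1: data parity 1, sent rp 1 → ok
  r2: data parity 0, sent rp 1 → mismatch
Recompute each column's even parity and compare to cp:
  c0: data parity 0, sent cp 0 → ok
  c1: data parity 0, sent cp 0 → ok
  c2: data parity 1, sent cp 0 → mismatch
  c3: data parity 1, sent cp 1 → ok
Exactly one row (r2) and one column (c2) fail → the flipped bit is at their intersection.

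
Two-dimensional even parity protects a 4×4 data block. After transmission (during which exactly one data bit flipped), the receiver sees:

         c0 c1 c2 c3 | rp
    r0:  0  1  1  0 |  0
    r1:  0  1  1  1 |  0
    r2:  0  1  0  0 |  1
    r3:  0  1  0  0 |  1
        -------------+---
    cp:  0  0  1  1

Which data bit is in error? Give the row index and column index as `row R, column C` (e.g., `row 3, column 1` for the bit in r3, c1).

row 1, column 2

Recompute each row's even parity and compare to rp:
  r0: data parity 0, sent rp 0 → ok
  r1: data parity 1, sent rp 0 → mismatch
  r2: data parity 1, sent rp 1 → ok
  r3: data parity 1, sent rp 1 → ok
Recompute each column's even parity and compare to cp:
  c0: data parity 0, sent cp 0 → ok
  c1: data parity 0, sent cp 0 → ok
  c2: data parity 0, sent cp 1 → mismatch
  c3: data parity 1, sent cp 1 → ok
Exactly one row (r1) and one column (c2) fail → the flipped bit is at their intersection.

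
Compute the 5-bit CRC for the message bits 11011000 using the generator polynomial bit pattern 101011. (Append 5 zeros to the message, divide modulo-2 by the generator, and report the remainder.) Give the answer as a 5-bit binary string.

Append 5 zeros: 1101100000000. Divide by 101011 (XOR where the leading bit is 1):
  pos 0: 110110 XOR 101011 = 011101
  pos 1: 111010 XOR 101011 = 010001
  pos 2: 100010 XOR 101011 = 001001
  pos 4: 100100 XOR 101011 = 001111
  pos 6: 111100 XOR 101011 = 010111
  pos 7: 101110 XOR 101011 = 000101
Remainder (last 5 bits) = 00101. This is the CRC / FCS.

00101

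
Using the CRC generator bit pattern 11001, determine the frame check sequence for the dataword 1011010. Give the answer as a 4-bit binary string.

1000

Append 4 zeros: 10110100000. Divide by 11001 (XOR where the leading bit is 1):
  pos 0: 10110 XOR 11001 = 01111
  pos 1: 11111 XOR 11001 = 00110
  pos 3: 11000 XOR 11001 = 00001
Remainder (last 4 bits) = 1000. This is the CRC / FCS.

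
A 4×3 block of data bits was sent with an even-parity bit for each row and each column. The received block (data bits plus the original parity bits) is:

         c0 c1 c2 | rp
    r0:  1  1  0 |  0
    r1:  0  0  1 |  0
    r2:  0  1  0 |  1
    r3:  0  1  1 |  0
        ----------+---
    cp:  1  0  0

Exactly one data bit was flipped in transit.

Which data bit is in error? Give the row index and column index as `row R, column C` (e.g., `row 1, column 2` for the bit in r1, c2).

row 1, column 1

Recompute each row's even parity and compare to rp:
  r0: data parity 0, sent rp 0 → ok
  r1: data parity 1, sent rp 0 → mismatch
  r2: data parity 1, sent rp 1 → ok
  r3: data parity 0, sent rp 0 → ok
Recompute each column's even parity and compare to cp:
  c0: data parity 1, sent cp 1 → ok
  c1: data parity 1, sent cp 0 → mismatch
  c2: data parity 0, sent cp 0 → ok
Exactly one row (r1) and one column (c1) fail → the flipped bit is at their intersection.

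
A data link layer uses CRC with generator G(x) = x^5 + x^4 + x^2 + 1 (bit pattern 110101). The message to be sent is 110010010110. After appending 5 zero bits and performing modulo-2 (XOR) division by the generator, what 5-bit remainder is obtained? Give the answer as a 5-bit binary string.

10010

Append 5 zeros: 11001001011000000. Divide by 110101 (XOR where the leading bit is 1):
  pos 0: 110010 XOR 110101 = 000111
  pos 3: 111010 XOR 110101 = 001111
  pos 5: 111111 XOR 110101 = 001010
  pos 7: 101000 XOR 110101 = 011101
  pos 8: 111010 XOR 110101 = 001111
  pos 10: 111100 XOR 110101 = 001001
Remainder (last 5 bits) = 10010. This is the CRC / FCS.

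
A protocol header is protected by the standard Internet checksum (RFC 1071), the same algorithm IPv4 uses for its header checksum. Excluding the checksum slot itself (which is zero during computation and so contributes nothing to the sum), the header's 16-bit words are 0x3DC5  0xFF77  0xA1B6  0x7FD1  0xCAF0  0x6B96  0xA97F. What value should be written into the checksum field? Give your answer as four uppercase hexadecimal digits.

C133

One's-complement addition (fold any carry out of bit 15 back into bit 0):
  0x3DC5 + 0xFF77 = 0x13D3C → wrap carry → 0x3D3D
  0x3D3D + 0xA1B6 = 0x0DEF3
  0xDEF3 + 0x7FD1 = 0x15EC4 → wrap carry → 0x5EC5
  0x5EC5 + 0xCAF0 = 0x129B5 → wrap carry → 0x29B6
  0x29B6 + 0x6B96 = 0x0954C
  0x954C + 0xA97F = 0x13ECB → wrap carry → 0x3ECC
One's-complement sum = 0x3ECC.
Checksum = ~0x3ECC & 0xFFFF = 0xC133.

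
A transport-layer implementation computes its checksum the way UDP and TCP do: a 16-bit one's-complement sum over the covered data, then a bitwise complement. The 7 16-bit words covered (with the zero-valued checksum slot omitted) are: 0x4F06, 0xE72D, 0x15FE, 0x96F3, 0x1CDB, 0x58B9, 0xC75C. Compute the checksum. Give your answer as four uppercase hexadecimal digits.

DFE8

One's-complement addition (fold any carry out of bit 15 back into bit 0):
  0x4F06 + 0xE72D = 0x13633 → wrap carry → 0x3634
  0x3634 + 0x15FE = 0x04C32
  0x4C32 + 0x96F3 = 0x0E325
  0xE325 + 0x1CDB = 0x10000 → wrap carry → 0x0001
  0x0001 + 0x58B9 = 0x058BA
  0x58BA + 0xC75C = 0x12016 → wrap carry → 0x2017
One's-complement sum = 0x2017.
Checksum = ~0x2017 & 0xFFFF = 0xDFE8.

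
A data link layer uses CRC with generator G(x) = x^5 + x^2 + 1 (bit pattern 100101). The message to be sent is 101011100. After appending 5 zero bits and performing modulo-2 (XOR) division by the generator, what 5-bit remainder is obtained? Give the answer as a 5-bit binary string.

Append 5 zeros: 10101110000000. Divide by 100101 (XOR where the leading bit is 1):
  pos 0: 101011 XOR 100101 = 001110
  pos 2: 111010 XOR 100101 = 011111
  pos 3: 111110 XOR 100101 = 011011
  pos 4: 110110 XOR 100101 = 010011
  pos 5: 100110 XOR 100101 = 000011
Remainder (last 5 bits) = 11000. This is the CRC / FCS.

11000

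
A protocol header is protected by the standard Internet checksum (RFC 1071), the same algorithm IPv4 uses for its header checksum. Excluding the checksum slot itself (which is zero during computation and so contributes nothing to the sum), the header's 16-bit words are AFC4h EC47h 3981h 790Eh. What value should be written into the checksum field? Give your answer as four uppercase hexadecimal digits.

One's-complement addition (fold any carry out of bit 15 back into bit 0):
  0xAFC4 + 0xEC47 = 0x19C0B → wrap carry → 0x9C0C
  0x9C0C + 0x3981 = 0x0D58D
  0xD58D + 0x790E = 0x14E9B → wrap carry → 0x4E9C
One's-complement sum = 0x4E9C.
Checksum = ~0x4E9C & 0xFFFF = 0xB163.

B163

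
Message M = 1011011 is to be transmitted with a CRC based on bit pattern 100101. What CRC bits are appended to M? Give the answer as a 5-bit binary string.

Append 5 zeros: 101101100000. Divide by 100101 (XOR where the leading bit is 1):
  pos 0: 101101 XOR 100101 = 001000
  pos 2: 100010 XOR 100101 = 000111
  pos 5: 111000 XOR 100101 = 011101
  pos 6: 111010 XOR 100101 = 011111
Remainder (last 5 bits) = 11111. This is the CRC / FCS.

11111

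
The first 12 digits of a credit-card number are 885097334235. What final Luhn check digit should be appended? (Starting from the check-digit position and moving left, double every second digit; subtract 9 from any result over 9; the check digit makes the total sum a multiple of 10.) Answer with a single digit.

5

Partial digits right→left: 5 3 2 4 3 3 7 9 0 5 8 8
Double every second digit counting from the check-digit position (so the 1st, 3rd, 5th, ... of the partial from the right).
  doubled (with −9 where >9): 1 4 6 5 0 7 → sum 23
  kept as-is: 3 4 3 9 5 8 → sum 32
Total = 23 + 32 = 55.
Check digit = (10 − (55 mod 10)) mod 10 = 5.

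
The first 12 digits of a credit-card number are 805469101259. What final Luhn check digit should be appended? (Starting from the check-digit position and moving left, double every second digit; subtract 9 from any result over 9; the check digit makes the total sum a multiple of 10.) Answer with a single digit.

Partial digits right→left: 9 5 2 1 0 1 9 6 4 5 0 8
Double every second digit counting from the check-digit position (so the 1st, 3rd, 5th, ... of the partial from the right).
  doubled (with −9 where >9): 9 4 0 9 8 0 → sum 30
  kept as-is: 5 1 1 6 5 8 → sum 26
Total = 30 + 26 = 56.
Check digit = (10 − (56 mod 10)) mod 10 = 4.

4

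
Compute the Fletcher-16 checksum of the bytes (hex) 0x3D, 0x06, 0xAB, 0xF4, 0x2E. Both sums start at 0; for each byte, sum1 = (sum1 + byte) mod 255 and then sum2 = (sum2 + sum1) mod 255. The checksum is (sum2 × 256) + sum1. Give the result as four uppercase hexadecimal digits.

6512

Running sums (mod 255):
  after byte 0 (0x3D): sum1=61, sum2=61
  after byte 1 (0x06): sum1=67, sum2=128
  after byte 2 (0xAB): sum1=238, sum2=111
  after byte 3 (0xF4): sum1=227, sum2=83
  after byte 4 (0x2E): sum1=18, sum2=101
Checksum = sum2·256 + sum1 = 101·256 + 18 = 25874 = 0x6512.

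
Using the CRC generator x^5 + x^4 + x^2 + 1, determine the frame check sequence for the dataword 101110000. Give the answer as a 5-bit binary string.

11101

Append 5 zeros: 10111000000000. Divide by 110101 (XOR where the leading bit is 1):
  pos 0: 101110 XOR 110101 = 011011
  pos 1: 110110 XOR 110101 = 000011
  pos 5: 110000 XOR 110101 = 000101
  pos 8: 101000 XOR 110101 = 011101
Remainder (last 5 bits) = 11101. This is the CRC / FCS.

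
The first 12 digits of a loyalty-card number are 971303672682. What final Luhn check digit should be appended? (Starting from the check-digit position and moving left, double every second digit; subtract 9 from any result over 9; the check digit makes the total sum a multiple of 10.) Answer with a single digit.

5

Partial digits right→left: 2 8 6 2 7 6 3 0 3 1 7 9
Double every second digit counting from the check-digit position (so the 1st, 3rd, 5th, ... of the partial from the right).
  doubled (with −9 where >9): 4 3 5 6 6 5 → sum 29
  kept as-is: 8 2 6 0 1 9 → sum 26
Total = 29 + 26 = 55.
Check digit = (10 − (55 mod 10)) mod 10 = 5.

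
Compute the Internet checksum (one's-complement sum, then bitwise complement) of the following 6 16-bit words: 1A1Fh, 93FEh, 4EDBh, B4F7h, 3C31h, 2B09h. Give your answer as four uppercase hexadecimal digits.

E6D4

One's-complement addition (fold any carry out of bit 15 back into bit 0):
  0x1A1F + 0x93FE = 0x0AE1D
  0xAE1D + 0x4EDB = 0x0FCF8
  0xFCF8 + 0xB4F7 = 0x1B1EF → wrap carry → 0xB1F0
  0xB1F0 + 0x3C31 = 0x0EE21
  0xEE21 + 0x2B09 = 0x1192A → wrap carry → 0x192B
One's-complement sum = 0x192B.
Checksum = ~0x192B & 0xFFFF = 0xE6D4.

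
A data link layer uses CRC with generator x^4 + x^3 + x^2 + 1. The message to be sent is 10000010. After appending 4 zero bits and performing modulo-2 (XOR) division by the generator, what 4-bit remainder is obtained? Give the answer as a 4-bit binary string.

Append 4 zeros: 100000100000. Divide by 11101 (XOR where the leading bit is 1):
  pos 0: 10000 XOR 11101 = 01101
  pos 1: 11010 XOR 11101 = 00111
  pos 3: 11110 XOR 11101 = 00011
  pos 6: 11000 XOR 11101 = 00101
Remainder (last 4 bits) = 1010. This is the CRC / FCS.

1010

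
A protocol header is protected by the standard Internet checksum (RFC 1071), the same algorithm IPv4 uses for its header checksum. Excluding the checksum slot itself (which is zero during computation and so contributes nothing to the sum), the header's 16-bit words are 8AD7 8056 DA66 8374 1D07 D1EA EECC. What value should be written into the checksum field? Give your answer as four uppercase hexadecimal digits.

One's-complement addition (fold any carry out of bit 15 back into bit 0):
  0x8AD7 + 0x8056 = 0x10B2D → wrap carry → 0x0B2E
  0x0B2E + 0xDA66 = 0x0E594
  0xE594 + 0x8374 = 0x16908 → wrap carry → 0x6909
  0x6909 + 0x1D07 = 0x08610
  0x8610 + 0xD1EA = 0x157FA → wrap carry → 0x57FB
  0x57FB + 0xEECC = 0x146C7 → wrap carry → 0x46C8
One's-complement sum = 0x46C8.
Checksum = ~0x46C8 & 0xFFFF = 0xB937.

B937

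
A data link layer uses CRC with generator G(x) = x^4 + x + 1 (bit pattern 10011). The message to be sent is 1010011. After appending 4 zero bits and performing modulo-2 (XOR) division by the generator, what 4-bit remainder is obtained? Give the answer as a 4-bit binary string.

0111

Append 4 zeros: 10100110000. Divide by 10011 (XOR where the leading bit is 1):
  pos 0: 10100 XOR 10011 = 00111
  pos 2: 11111 XOR 10011 = 01100
  pos 3: 11000 XOR 10011 = 01011
  pos 4: 10110 XOR 10011 = 00101
  pos 6: 10100 XOR 10011 = 00111
Remainder (last 4 bits) = 0111. This is the CRC / FCS.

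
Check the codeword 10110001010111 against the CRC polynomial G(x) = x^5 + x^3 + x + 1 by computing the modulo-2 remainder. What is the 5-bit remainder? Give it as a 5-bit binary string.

00000

Modulo-2 division of 10110001010111 by 101011:
  pos 0: 101100 XOR 101011 = 000111
  pos 3: 111010 XOR 101011 = 010001
  pos 4: 100011 XOR 101011 = 001000
  pos 6: 100001 XOR 101011 = 001010
  pos 8: 101011 XOR 101011 = 000000
Remainder = 00000 (zero — the frame passes the CRC check).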